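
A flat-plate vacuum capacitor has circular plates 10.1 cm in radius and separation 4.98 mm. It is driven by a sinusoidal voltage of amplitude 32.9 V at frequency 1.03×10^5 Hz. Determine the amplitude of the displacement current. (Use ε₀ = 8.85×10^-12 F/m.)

1.21×10^-3 A

(dE/dt)_max = V₀ω/d = 4.276×10^9 V/(m·s); ω = 2πf = 6.472×10^5 rad/s.
I_d,max = ε₀ A (dE/dt)_max = (8.85×10^-12)(0.03205)(4.276×10^9) = 1.21×10^-3 A.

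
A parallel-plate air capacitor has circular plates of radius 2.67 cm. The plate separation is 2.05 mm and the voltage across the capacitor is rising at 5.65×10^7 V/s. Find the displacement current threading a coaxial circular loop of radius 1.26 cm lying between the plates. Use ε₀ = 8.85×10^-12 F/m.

With E = V/d, dE/dt = 2.756×10^10 V/(m·s) and πR² = 2.240×10^-3 m², giving I_d = ε₀ πR² dE/dt = 5.463×10^-4 A.
Through an area πr² the displacement current is I_d·(πr²/πR²) = I_d (r/R)² = 1.22×10^-4 A.

1.22×10^-4 A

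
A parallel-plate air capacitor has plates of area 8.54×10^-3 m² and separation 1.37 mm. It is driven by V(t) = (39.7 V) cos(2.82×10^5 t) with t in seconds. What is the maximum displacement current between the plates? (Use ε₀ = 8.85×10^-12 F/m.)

6.18×10^-4 A

(dE/dt)_max = V₀ω/d = 8.172×10^9 V/(m·s); ω = 2.82×10^5 rad/s.
I_d,max = ε₀ A (dE/dt)_max = (8.85×10^-12)(8.54×10^-3)(8.172×10^9) = 6.18×10^-4 A.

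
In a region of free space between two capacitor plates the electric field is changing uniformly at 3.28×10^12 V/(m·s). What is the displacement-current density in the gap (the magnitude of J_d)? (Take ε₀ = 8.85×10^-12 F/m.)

29.0 A/m²

J_d = ε₀ ∂E/∂t, so J_d = 29.0 A/m².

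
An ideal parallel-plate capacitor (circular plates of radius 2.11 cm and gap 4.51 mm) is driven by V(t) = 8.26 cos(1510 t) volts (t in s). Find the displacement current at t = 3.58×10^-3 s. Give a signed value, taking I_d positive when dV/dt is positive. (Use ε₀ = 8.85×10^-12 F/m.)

dV/dt = (8.26)(1510)·−sin(5.4058) = 9592 V/s.
I_d = C dV/dt with C = ε₀A/d = (8.85×10^-12)(1.399×10^-3)/(4.51×10^-3) = 2.745×10^-12 F, so I_d = (2.745×10^-12)(9592) = 2.63×10^-8 A.

2.63×10^-8 A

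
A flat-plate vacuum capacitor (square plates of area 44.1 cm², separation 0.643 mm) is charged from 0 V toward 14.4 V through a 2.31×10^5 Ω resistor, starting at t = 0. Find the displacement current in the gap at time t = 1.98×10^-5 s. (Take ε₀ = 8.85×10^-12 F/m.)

C = ε₀A/d = (8.85×10^-12)(4.41×10^-3)/(6.43×10^-4) = 6.070×10^-11 F and τ = RC = 1.402×10^-5 s. I_d in the gap equals the RC charging current.
I_d(t) = (V₀/R) e^(−t/τ) = 6.234×10^-5 · e^(−1.412) = 1.52×10^-5 A.

1.52×10^-5 A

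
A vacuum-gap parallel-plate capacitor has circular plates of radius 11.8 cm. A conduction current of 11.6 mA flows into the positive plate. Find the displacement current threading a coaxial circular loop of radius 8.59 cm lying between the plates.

6.15×10^-3 A

No conduction current crosses the gap, so I_d there equals the 0.0116 A in the leads.
The field is uniform, so I_d,enc = I_d (r/R)² = (0.0116)(8.59/11.8)² = 6.15×10^-3 A.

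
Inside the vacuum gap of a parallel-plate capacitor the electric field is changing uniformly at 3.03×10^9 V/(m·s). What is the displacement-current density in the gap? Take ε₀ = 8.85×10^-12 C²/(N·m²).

J_d = ε₀ dE/dt = (8.85×10^-12)(3.03×10^9) = 0.0268 A/m².

0.0268 A/m²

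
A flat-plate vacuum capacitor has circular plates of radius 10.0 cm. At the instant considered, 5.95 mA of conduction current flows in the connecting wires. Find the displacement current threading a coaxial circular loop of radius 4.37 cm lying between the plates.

1.14×10^-3 A

Between the plates the displacement current equals the wire current: I_d = 5.95 mA = 5.95×10^-3 A.
The field is uniform, so I_d,enc = I_d (r/R)² = (5.95×10^-3)(4.37/10.0)² = 1.14×10^-3 A.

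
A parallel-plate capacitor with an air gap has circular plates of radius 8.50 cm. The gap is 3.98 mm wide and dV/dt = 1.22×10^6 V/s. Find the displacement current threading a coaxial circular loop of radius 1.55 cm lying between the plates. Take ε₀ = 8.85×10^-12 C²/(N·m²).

I_d = C dV/dt with C = ε₀πR²/d = 5.048×10^-11 F, so I_d = (5.048×10^-11)(1.22×10^6) = 6.159×10^-5 A.
The field is uniform, so I_d,enc = I_d (r/R)² = (6.159×10^-5)(1.55/8.50)² = 2.05×10^-6 A.

2.05×10^-6 A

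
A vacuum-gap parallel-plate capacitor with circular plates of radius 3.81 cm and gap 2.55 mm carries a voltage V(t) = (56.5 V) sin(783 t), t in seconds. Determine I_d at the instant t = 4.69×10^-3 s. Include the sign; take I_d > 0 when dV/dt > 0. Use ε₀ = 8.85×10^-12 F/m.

-6.04×10^-7 A

dV/dt = (56.5)(783)·cos(3.67227) = -3.815×10^4 V/s.
I_d = C dV/dt with C = ε₀A/d = (8.85×10^-12)(4.560×10^-3)/(2.55×10^-3) = 1.583×10^-11 F, so I_d = (1.583×10^-11)(-3.815×10^4) = -6.04×10^-7 A.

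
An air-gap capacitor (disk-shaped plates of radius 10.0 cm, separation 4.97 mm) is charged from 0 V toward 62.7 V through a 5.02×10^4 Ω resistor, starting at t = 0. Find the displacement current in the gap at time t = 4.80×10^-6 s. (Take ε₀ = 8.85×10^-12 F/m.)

2.26×10^-4 A

C = ε₀A/d = (8.85×10^-12)(0.03142)/(4.97×10^-3) = 5.595×10^-11 F and τ = RC = 2.809×10^-6 s. I_d in the gap equals the RC charging current.
I_d(t) = (V₀/R) e^(−t/τ) = 1.249×10^-3 · e^(−1.709) = 2.26×10^-4 A.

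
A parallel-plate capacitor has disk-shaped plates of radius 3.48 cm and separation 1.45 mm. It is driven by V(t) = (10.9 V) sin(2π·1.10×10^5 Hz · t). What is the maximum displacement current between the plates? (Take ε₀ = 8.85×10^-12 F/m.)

1.75×10^-4 A

C = ε₀A/d = (8.85×10^-12)(3.805×10^-3)/(1.45×10^-3) = 2.322×10^-11 F; ω = 2πf = 6.912×10^5 rad/s.
I_d = C dV/dt, so |I_d|_max = C V₀ ω = (2.322×10^-11)(10.9)(6.912×10^5) = 1.75×10^-4 A.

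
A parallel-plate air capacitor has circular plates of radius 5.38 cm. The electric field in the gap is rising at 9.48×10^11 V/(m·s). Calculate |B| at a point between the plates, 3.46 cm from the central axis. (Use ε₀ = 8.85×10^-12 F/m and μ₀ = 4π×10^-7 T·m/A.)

Through the whole plate area (πR² = 9.093×10^-3 m²), I_d = ε₀ πR² dE/dt = 0.07629 A.
For r < R the Ampère–Maxwell law gives B(2πr) = μ₀ I_d (r²/R²), so B = μ₀ I_d r/(2πR²) = (4π×10^-7)(0.07629)(0.0346)/(2π·0.0538²) = 1.82×10^-7 T.

1.82×10^-7 T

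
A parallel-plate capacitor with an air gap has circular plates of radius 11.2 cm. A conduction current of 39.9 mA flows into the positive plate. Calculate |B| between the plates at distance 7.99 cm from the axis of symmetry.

By continuity the displacement current in the gap matches the conduction current: I_d = 0.0399 A.
An Ampèrian loop of radius r encloses a fraction (r/R)² of I_d. Then B·2πr = μ₀ I_d (r/R)², giving B = μ₀ I_d r/(2πR²) = 5.08×10^-8 T.

5.08×10^-8 T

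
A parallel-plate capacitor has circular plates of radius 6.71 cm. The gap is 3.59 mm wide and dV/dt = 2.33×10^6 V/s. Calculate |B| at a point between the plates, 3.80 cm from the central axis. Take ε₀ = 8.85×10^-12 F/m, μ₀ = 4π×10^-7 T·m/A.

With E = V/d, dE/dt = 6.490×10^8 V/(m·s) and πR² = 0.01414 m², giving I_d = ε₀ πR² dE/dt = 8.122×10^-5 A.
For r < R the Ampère–Maxwell law gives B(2πr) = μ₀ I_d (r²/R²), so B = μ₀ I_d r/(2πR²) = (4π×10^-7)(8.122×10^-5)(0.0380)/(2π·0.0671²) = 1.37×10^-10 T.

1.37×10^-10 T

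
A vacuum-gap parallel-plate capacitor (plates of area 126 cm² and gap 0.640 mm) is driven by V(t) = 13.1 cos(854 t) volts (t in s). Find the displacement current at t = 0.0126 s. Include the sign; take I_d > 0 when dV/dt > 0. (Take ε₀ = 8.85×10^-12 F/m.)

C = ε₀A/d = (8.85×10^-12)(0.0126)/(6.40×10^-4) = 1.742×10^-10 F. dV/dt = V₀ω·−sin(ωt); at ωt = 10.7604 rad this factor is 0.9725.
I_d = C dV/dt = (1.742×10^-10)(13.1)(854)(0.9725) = 1.90×10^-6 A.

1.90×10^-6 A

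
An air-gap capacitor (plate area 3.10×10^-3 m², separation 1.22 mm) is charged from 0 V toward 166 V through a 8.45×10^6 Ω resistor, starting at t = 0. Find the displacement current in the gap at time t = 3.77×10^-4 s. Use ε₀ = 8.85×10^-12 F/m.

2.70×10^-6 A

C = ε₀A/d = (8.85×10^-12)(3.10×10^-3)/(1.22×10^-3) = 2.249×10^-11 F and τ = RC = 1.900×10^-4 s. I_d in the gap equals the RC charging current.
I_d(t) = (V₀/R) e^(−t/τ) = 1.964×10^-5 · e^(−1.984) = 2.70×10^-6 A.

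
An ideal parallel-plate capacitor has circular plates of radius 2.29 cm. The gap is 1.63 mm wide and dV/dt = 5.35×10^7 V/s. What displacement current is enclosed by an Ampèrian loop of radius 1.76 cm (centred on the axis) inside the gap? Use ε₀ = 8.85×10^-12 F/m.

dE/dt = (dV/dt)/d = 3.282×10^10 V/(m·s); I_d = ε₀(πR²)(dE/dt) = (8.85×10^-12)(1.647×10^-3)(3.282×10^10) = 4.784×10^-4 A.
Through an area πr² the displacement current is I_d·(πr²/πR²) = I_d (r/R)² = 2.83×10^-4 A.

2.83×10^-4 A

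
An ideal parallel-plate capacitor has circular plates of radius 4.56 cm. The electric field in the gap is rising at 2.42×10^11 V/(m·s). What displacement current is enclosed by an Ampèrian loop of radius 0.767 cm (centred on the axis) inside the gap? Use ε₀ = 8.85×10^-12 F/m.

I_d = ε₀ dΦ_E/dt = ε₀ πR² (dE/dt) = (8.85×10^-12)(6.533×10^-3)(2.42×10^11) = 0.01399 A through the full plate area.
Since J_d is uniform, the enclosed fraction is (r/R)² = 0.02829, giving I_d,enc = 3.96×10^-4 A.

3.96×10^-4 A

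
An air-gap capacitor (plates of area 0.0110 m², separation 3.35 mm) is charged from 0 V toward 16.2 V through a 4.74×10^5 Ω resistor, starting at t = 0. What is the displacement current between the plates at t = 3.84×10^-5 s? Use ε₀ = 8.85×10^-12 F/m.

C = ε₀A/d = (8.85×10^-12)(0.0110)/(3.35×10^-3) = 2.906×10^-11 F and τ = RC = 1.377×10^-5 s. I_d in the gap equals the RC charging current.
I_d(t) = (V₀/R) e^(−t/τ) = 3.418×10^-5 · e^(−2.789) = 2.10×10^-6 A.

2.10×10^-6 A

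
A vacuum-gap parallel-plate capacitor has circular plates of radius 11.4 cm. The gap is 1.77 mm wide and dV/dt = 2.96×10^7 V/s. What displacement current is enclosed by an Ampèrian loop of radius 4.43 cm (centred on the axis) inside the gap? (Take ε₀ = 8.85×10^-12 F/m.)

9.12×10^-4 A

I_d = C dV/dt with C = ε₀πR²/d = 2.041×10^-10 F, so I_d = (2.041×10^-10)(2.96×10^7) = 6.041×10^-3 A.
Since J_d is uniform, the enclosed fraction is (r/R)² = 0.1510, giving I_d,enc = 9.12×10^-4 A.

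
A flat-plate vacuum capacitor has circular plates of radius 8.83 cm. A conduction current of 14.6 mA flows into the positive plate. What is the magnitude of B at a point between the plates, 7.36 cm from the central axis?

2.76×10^-8 T

Between the plates the displacement current equals the wire current: I_d = 14.6 mA = 0.0146 A.
An Ampèrian loop of radius r encloses a fraction (r/R)² of I_d. Then B·2πr = μ₀ I_d (r/R)², giving B = μ₀ I_d r/(2πR²) = 2.76×10^-8 T.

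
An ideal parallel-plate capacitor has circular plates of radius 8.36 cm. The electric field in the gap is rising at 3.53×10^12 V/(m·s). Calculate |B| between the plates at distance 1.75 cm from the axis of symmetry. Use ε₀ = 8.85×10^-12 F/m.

3.44×10^-7 T

Total displacement current: I_d = ε₀(πR²)(dE/dt) = (8.85×10^-12)(0.02196)(3.53×10^12) = 0.6860 A.
∮B·dl = μ₀ I_d,enc with I_d,enc = I_d r²/R² = 0.03006 A; so B = μ₀ I_d,enc/(2πr) = 3.44×10^-7 T.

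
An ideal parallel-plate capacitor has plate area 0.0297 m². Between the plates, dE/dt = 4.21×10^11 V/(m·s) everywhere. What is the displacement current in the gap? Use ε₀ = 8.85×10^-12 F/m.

0.111 A

The displacement current is ε₀ times dΦ_E/dt = ε₀ A dE/dt = (8.85×10^-12)(0.0297)(4.21×10^11) = 0.111 A.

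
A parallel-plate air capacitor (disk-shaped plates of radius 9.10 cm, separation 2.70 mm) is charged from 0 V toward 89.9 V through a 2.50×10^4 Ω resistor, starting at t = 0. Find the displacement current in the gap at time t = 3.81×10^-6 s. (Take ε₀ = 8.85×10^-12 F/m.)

6.02×10^-4 A

C = ε₀A/d = (8.85×10^-12)(0.02602)/(2.70×10^-3) = 8.529×10^-11 F, so τ = RC = 2.132×10^-6 s.
The conduction current is I(t) = (V₀/R) e^(−t/τ), and the displacement current between the plates equals it.
t/τ = 1.787; I_d = (89.9/2.50×10^4) · e^(−1.787) = (3.596×10^-3)(0.1675) = 6.02×10^-4 A.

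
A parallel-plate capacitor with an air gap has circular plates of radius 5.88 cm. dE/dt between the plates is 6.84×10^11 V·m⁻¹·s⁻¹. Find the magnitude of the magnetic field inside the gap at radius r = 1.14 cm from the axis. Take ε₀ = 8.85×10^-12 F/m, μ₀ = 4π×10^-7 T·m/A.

I_d = ε₀ dΦ_E/dt = ε₀ πR² (dE/dt) = (8.85×10^-12)(0.01086)(6.84×10^11) = 0.06574 A through the full plate area.
∮B·dl = μ₀ I_d,enc with I_d,enc = I_d r²/R² = 2.471×10^-3 A; so B = μ₀ I_d,enc/(2πr) = 4.34×10^-8 T.

4.34×10^-8 T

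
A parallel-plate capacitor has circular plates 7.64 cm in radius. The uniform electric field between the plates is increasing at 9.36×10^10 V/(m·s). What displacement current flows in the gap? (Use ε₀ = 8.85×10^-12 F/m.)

0.0152 A

The displacement current is ε₀ times dΦ_E/dt = ε₀ A dE/dt = (8.85×10^-12)(0.01834)(9.36×10^10) = 0.0152 A.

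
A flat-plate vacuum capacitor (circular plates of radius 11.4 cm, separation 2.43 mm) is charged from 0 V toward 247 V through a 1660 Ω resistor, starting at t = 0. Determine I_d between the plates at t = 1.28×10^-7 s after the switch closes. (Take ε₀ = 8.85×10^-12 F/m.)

With C = ε₀A/d = (8.85×10^-12)(0.04083)/(2.43×10^-3) = 1.487×10^-10 F, the time constant is τ = RC = 2.468×10^-7 s, so t/τ = 0.5186 and e^(−t/τ) = 0.5954.
I_d = I_cond = (V₀/R) e^(−t/τ) = (0.1488)(0.5954) = 0.0886 A.

0.0886 A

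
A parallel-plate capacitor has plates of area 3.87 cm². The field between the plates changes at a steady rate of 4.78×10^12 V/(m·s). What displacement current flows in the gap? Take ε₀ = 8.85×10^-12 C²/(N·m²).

I_d = ε₀ A (dE/dt) = (8.85×10^-12)(3.87×10^-4 m²)(4.78×10^12) = 0.0164 A.

0.0164 A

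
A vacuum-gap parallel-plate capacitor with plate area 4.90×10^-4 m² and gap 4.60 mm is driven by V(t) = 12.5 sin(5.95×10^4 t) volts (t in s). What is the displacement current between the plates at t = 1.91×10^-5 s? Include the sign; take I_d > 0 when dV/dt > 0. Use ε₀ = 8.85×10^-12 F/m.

C = ε₀A/d = (8.85×10^-12)(4.90×10^-4)/(4.60×10^-3) = 9.427×10^-13 F. dV/dt = V₀ω·cos(ωt); at ωt = 1.13645 rad this factor is 0.4208.
I_d = C dV/dt = (9.427×10^-13)(12.5)(5.95×10^4)(0.4208) = 2.95×10^-7 A.

2.95×10^-7 A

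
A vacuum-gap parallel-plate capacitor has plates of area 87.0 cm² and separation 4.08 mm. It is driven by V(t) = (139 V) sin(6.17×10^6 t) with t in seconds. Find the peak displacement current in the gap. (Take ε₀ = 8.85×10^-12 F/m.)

0.0162 A

The displacement current equals the conduction current C dV/dt, which peaks at C V₀ ω.
With C = ε₀A/d = (8.85×10^-12)(8.70×10^-3)/(4.08×10^-3) = 1.887×10^-11 F and ω = 6.17×10^6 rad/s, I_d,max = (1.887×10^-11)(139)(6.17×10^6) = 0.0162 A.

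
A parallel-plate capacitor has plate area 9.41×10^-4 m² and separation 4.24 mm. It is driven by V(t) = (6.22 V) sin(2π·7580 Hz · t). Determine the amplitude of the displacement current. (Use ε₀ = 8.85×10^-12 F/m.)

(dE/dt)_max = V₀ω/d = 6.987×10^7 V/(m·s); ω = 2πf = 4.763×10^4 rad/s.
I_d,max = ε₀ A (dE/dt)_max = (8.85×10^-12)(9.41×10^-4)(6.987×10^7) = 5.82×10^-7 A.

5.82×10^-7 A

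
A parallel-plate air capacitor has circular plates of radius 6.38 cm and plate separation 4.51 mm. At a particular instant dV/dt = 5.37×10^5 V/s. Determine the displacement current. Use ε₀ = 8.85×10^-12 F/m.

C = ε₀A/d = (8.85×10^-12)(0.01279)/(4.51×10^-3) = 2.510×10^-11 F.
I_d = C dV/dt = (2.510×10^-11)(5.37×10^5) = 1.35×10^-5 A.

1.35×10^-5 A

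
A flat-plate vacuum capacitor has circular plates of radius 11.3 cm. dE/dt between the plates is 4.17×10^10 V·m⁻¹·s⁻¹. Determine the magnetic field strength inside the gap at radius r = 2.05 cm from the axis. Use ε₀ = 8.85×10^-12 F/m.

4.75×10^-9 T

Total displacement current: I_d = ε₀(πR²)(dE/dt) = (8.85×10^-12)(0.04011)(4.17×10^10) = 0.01480 A.
∮B·dl = μ₀ I_d,enc with I_d,enc = I_d r²/R² = 4.871×10^-4 A; so B = μ₀ I_d,enc/(2πr) = 4.75×10^-9 T.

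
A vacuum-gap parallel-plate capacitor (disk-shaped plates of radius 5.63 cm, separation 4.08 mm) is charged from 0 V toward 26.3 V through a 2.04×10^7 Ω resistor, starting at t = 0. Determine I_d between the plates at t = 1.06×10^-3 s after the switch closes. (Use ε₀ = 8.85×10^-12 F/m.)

C = ε₀A/d = (8.85×10^-12)(9.958×10^-3)/(4.08×10^-3) = 2.160×10^-11 F, so τ = RC = 4.406×10^-4 s.
The conduction current is I(t) = (V₀/R) e^(−t/τ), and the displacement current between the plates equals it.
t/τ = 2.406; I_d = (26.3/2.04×10^7) · e^(−2.406) = (1.289×10^-6)(0.09018) = 1.16×10^-7 A.

1.16×10^-7 A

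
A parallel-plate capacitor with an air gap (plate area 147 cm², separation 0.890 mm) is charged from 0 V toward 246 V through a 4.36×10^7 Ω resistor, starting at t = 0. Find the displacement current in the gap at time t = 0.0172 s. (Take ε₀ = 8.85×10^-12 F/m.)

3.80×10^-7 A

C = ε₀A/d = (8.85×10^-12)(0.0147)/(8.90×10^-4) = 1.462×10^-10 F and τ = RC = 6.374×10^-3 s. I_d in the gap equals the RC charging current.
I_d(t) = (V₀/R) e^(−t/τ) = 5.642×10^-6 · e^(−2.698) = 3.80×10^-7 A.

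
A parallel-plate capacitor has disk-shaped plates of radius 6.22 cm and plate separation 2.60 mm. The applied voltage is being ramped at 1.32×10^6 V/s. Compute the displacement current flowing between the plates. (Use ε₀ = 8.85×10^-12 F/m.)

The displacement current equals the charging current C dV/dt. With C = ε₀A/d = (8.85×10^-12)(0.01215)/(2.60×10^-3) = 4.136×10^-11 F, I_d = (4.136×10^-11)(1.32×10^6) = 5.46×10^-5 A.

5.46×10^-5 A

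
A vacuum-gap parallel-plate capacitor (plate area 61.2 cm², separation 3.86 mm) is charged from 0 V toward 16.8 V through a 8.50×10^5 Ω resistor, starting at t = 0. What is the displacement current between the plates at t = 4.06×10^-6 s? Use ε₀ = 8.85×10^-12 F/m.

1.41×10^-5 A

C = ε₀A/d = (8.85×10^-12)(6.12×10^-3)/(3.86×10^-3) = 1.403×10^-11 F, so τ = RC = 1.193×10^-5 s.
The conduction current is I(t) = (V₀/R) e^(−t/τ), and the displacement current between the plates equals it.
t/τ = 0.3403; I_d = (16.8/8.50×10^5) · e^(−0.3403) = (1.976×10^-5)(0.7116) = 1.41×10^-5 A.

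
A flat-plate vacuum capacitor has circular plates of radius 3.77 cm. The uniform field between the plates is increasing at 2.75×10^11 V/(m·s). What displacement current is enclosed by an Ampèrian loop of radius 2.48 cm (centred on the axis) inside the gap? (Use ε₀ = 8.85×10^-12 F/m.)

Total displacement current: I_d = ε₀(πR²)(dE/dt) = (8.85×10^-12)(4.465×10^-3)(2.75×10^11) = 0.01087 A.
Since J_d is uniform, the enclosed fraction is (r/R)² = 0.4327, giving I_d,enc = 4.70×10^-3 A.

4.70×10^-3 A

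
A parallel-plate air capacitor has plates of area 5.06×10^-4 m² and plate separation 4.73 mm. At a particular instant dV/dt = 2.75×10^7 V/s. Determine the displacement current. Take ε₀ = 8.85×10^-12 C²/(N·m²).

2.60×10^-5 A

C = ε₀A/d = (8.85×10^-12)(5.06×10^-4)/(4.73×10^-3) = 9.467×10^-13 F.
I_d = C dV/dt = (9.467×10^-13)(2.75×10^7) = 2.60×10^-5 A.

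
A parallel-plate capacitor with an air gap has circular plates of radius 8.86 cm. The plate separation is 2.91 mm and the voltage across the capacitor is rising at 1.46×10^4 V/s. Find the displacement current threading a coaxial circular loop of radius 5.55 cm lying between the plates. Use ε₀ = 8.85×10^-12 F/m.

dE/dt = (dV/dt)/d = 5.017×10^6 V/(m·s); I_d = ε₀(πR²)(dE/dt) = (8.85×10^-12)(0.02466)(5.017×10^6) = 1.095×10^-6 A.
The field is uniform, so I_d,enc = I_d (r/R)² = (1.095×10^-6)(5.55/8.86)² = 4.30×10^-7 A.

4.30×10^-7 A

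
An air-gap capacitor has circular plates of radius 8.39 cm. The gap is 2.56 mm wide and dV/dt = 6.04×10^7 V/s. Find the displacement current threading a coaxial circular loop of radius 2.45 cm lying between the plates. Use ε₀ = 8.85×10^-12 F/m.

3.94×10^-4 A

dE/dt = (dV/dt)/d = 2.359×10^10 V/(m·s); I_d = ε₀(πR²)(dE/dt) = (8.85×10^-12)(0.02211)(2.359×10^10) = 4.616×10^-3 A.
Through an area πr² the displacement current is I_d·(πr²/πR²) = I_d (r/R)² = 3.94×10^-4 A.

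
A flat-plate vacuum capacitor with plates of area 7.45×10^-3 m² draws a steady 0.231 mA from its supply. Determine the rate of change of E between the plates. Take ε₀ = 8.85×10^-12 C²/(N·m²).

3.50×10^9 V/(m·s)

Charge continuity gives I_d = I = 2.31×10^-4 A between the plates.
Then dE/dt = I_d/(ε₀A) = 3.50×10^9 V/(m·s).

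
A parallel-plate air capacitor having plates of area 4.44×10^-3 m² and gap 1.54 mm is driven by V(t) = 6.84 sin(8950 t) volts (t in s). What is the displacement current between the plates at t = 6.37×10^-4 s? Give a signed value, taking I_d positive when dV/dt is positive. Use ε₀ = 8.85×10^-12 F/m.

1.30×10^-6 A

C = ε₀A/d = (8.85×10^-12)(4.44×10^-3)/(1.54×10^-3) = 2.552×10^-11 F. dV/dt = V₀ω·cos(ωt); at ωt = 5.70115 rad this factor is 0.8353.
I_d = C dV/dt = (2.552×10^-11)(6.84)(8950)(0.8353) = 1.30×10^-6 A.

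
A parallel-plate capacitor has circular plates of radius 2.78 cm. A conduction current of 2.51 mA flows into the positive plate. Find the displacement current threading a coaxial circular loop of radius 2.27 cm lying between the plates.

1.67×10^-3 A

No conduction current crosses the gap, so I_d there equals the 2.51×10^-3 A in the leads.
Since J_d is uniform, the enclosed fraction is (r/R)² = 0.6667, giving I_d,enc = 1.67×10^-3 A.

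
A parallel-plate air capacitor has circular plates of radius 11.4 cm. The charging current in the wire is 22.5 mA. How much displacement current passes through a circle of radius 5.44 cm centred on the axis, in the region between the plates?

Between the plates the displacement current equals the wire current: I_d = 22.5 mA = 0.0225 A.
Since J_d is uniform, the enclosed fraction is (r/R)² = 0.2277, giving I_d,enc = 5.12×10^-3 A.

5.12×10^-3 A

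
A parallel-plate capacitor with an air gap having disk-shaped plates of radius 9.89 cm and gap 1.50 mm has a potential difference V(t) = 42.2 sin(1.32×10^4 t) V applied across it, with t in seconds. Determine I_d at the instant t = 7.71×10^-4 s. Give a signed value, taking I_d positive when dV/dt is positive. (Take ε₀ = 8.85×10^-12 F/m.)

dV/dt = (42.2)(1.32×10^4)·cos(10.1772) = -4.067×10^5 V/s.
I_d = C dV/dt with C = ε₀A/d = (8.85×10^-12)(0.03073)/(1.50×10^-3) = 1.813×10^-10 F, so I_d = (1.813×10^-10)(-4.067×10^5) = -7.37×10^-5 A.

-7.37×10^-5 A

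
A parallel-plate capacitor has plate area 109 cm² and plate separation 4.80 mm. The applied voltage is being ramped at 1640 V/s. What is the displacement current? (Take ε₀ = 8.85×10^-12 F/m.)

The field between the plates is E = V/d, so dE/dt = (1640)/(4.80×10^-3 m) = 3.417×10^5 V/(m·s).
I_d = ε₀ A (dE/dt) = (8.85×10^-12)(0.0109)(3.417×10^5) = 3.30×10^-8 A.

3.30×10^-8 A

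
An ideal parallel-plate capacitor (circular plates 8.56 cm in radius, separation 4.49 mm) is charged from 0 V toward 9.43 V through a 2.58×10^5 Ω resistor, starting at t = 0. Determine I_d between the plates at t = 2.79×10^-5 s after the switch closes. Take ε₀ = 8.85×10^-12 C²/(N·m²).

C = ε₀A/d = (8.85×10^-12)(0.02302)/(4.49×10^-3) = 4.537×10^-11 F and τ = RC = 1.171×10^-5 s. I_d in the gap equals the RC charging current.
I_d(t) = (V₀/R) e^(−t/τ) = 3.655×10^-5 · e^(−2.383) = 3.37×10^-6 A.

3.37×10^-6 A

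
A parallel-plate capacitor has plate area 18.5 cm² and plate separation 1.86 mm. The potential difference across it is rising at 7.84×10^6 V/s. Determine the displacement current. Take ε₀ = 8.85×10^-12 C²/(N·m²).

E = V/d so dE/dt = (dV/dt)/d = 4.215×10^9 V/(m·s), and I_d = ε₀ A dE/dt = (8.85×10^-12)(1.85×10^-3)(4.215×10^9) = 6.90×10^-5 A.

6.90×10^-5 A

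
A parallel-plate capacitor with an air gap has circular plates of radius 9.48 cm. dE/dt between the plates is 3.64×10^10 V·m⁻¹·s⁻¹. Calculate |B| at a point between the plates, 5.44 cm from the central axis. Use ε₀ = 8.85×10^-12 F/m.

I_d = ε₀ dΦ_E/dt = ε₀ πR² (dE/dt) = (8.85×10^-12)(0.02823)(3.64×10^10) = 9.094×10^-3 A through the full plate area.
∮B·dl = μ₀ I_d,enc with I_d,enc = I_d r²/R² = 2.995×10^-3 A; so B = μ₀ I_d,enc/(2πr) = 1.10×10^-8 T.

1.10×10^-8 T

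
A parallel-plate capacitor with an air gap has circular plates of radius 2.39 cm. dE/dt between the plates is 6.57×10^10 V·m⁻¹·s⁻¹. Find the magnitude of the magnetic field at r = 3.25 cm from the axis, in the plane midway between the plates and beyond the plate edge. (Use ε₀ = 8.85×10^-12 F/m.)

6.42×10^-9 T

Total displacement current: I_d = ε₀(πR²)(dE/dt) = (8.85×10^-12)(1.795×10^-3)(6.57×10^10) = 1.044×10^-3 A.
Outside the plates the loop encloses all of I_d, so B·2πr = μ₀ I_d and B = 6.42×10^-9 T.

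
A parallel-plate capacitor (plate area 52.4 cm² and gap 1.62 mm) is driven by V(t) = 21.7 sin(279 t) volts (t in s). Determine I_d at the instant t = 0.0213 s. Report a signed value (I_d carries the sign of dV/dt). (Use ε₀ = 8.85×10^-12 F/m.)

1.63×10^-7 A

dE/dt = (V₀ω/d)·cos(ωt) with ωt = 5.9427 rad: (21.7)(279)(0.9426)/(1.62×10^-3) = 3.523×10^6 V/(m·s).
I_d = ε₀ A dE/dt = (8.85×10^-12)(5.24×10^-3)(3.523×10^6) = 1.63×10^-7 A.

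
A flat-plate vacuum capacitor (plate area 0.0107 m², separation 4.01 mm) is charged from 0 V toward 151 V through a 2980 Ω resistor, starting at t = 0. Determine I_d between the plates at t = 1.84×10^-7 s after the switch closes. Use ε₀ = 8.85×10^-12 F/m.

3.71×10^-3 A

C = ε₀A/d = (8.85×10^-12)(0.0107)/(4.01×10^-3) = 2.361×10^-11 F and τ = RC = 7.036×10^-8 s. I_d in the gap equals the RC charging current.
I_d(t) = (V₀/R) e^(−t/τ) = 0.05067 · e^(−2.615) = 3.71×10^-3 A.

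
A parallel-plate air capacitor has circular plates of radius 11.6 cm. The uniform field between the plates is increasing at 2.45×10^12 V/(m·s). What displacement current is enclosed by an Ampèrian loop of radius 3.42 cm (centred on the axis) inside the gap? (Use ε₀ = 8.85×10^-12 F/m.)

Through the whole plate area (πR² = 0.04227 m²), I_d = ε₀ πR² dE/dt = 0.9165 A.
The field is uniform, so I_d,enc = I_d (r/R)² = (0.9165)(3.42/11.6)² = 0.0797 A.

0.0797 A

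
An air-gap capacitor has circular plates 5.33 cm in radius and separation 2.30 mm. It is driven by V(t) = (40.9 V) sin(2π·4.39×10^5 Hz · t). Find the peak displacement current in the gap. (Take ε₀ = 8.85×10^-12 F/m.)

3.87×10^-3 A

(dE/dt)_max = V₀ω/d = 4.904×10^10 V/(m·s); ω = 2πf = 2.758×10^6 rad/s.
I_d,max = ε₀ A (dE/dt)_max = (8.85×10^-12)(8.925×10^-3)(4.904×10^10) = 3.87×10^-3 A.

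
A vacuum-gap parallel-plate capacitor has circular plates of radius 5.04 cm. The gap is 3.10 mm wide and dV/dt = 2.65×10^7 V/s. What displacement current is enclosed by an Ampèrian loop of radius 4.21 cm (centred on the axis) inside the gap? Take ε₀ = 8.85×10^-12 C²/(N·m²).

4.21×10^-4 A

dE/dt = (dV/dt)/d = 8.548×10^9 V/(m·s); I_d = ε₀(πR²)(dE/dt) = (8.85×10^-12)(7.980×10^-3)(8.548×10^9) = 6.037×10^-4 A.
The field is uniform, so I_d,enc = I_d (r/R)² = (6.037×10^-4)(4.21/5.04)² = 4.21×10^-4 A.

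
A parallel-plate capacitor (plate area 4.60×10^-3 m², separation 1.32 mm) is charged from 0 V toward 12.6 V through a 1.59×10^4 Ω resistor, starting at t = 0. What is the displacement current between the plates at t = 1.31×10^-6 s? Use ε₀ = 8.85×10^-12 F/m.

With C = ε₀A/d = (8.85×10^-12)(4.60×10^-3)/(1.32×10^-3) = 3.084×10^-11 F, the time constant is τ = RC = 4.904×10^-7 s, so t/τ = 2.671 and e^(−t/τ) = 0.06918.
I_d = I_cond = (V₀/R) e^(−t/τ) = (7.925×10^-4)(0.06918) = 5.48×10^-5 A.

5.48×10^-5 A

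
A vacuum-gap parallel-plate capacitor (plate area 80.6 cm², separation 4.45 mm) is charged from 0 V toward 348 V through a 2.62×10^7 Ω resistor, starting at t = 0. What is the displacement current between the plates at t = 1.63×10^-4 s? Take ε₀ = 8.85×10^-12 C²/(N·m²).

C = ε₀A/d = (8.85×10^-12)(8.06×10^-3)/(4.45×10^-3) = 1.603×10^-11 F and τ = RC = 4.200×10^-4 s. I_d in the gap equals the RC charging current.
I_d(t) = (V₀/R) e^(−t/τ) = 1.328×10^-5 · e^(−0.3881) = 9.01×10^-6 A.

9.01×10^-6 A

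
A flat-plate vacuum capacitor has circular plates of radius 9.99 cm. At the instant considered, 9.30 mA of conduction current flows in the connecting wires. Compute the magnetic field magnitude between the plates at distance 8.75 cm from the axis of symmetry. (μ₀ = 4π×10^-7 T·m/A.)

1.63×10^-8 T

No conduction current crosses the gap, so I_d there equals the 9.30×10^-3 A in the leads.
For r < R the Ampère–Maxwell law gives B(2πr) = μ₀ I_d (r²/R²), so B = μ₀ I_d r/(2πR²) = (4π×10^-7)(9.30×10^-3)(0.0875)/(2π·0.0999²) = 1.63×10^-8 T.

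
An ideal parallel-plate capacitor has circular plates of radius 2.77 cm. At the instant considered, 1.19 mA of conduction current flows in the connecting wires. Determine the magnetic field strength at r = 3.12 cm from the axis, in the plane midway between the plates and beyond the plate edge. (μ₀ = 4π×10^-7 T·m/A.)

7.63×10^-9 T

Between the plates the displacement current equals the wire current: I_d = 1.19 mA = 1.19×10^-3 A.
Outside the plates the loop encloses all of I_d, so B·2πr = μ₀ I_d and B = 7.63×10^-9 T.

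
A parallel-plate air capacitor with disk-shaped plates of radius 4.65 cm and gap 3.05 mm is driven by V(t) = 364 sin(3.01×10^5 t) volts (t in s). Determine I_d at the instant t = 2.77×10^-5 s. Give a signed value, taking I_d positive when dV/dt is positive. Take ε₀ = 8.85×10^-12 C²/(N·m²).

-1.00×10^-3 A

dV/dt = (364)(3.01×10^5)·cos(8.3377) = -5.096×10^7 V/s.
I_d = C dV/dt with C = ε₀A/d = (8.85×10^-12)(6.793×10^-3)/(3.05×10^-3) = 1.971×10^-11 F, so I_d = (1.971×10^-11)(-5.096×10^7) = -1.00×10^-3 A.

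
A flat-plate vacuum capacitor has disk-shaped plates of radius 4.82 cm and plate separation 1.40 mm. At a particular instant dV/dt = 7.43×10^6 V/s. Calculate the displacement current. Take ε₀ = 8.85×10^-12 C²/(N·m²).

3.43×10^-4 A

E = V/d so dE/dt = (dV/dt)/d = 5.307×10^9 V/(m·s), and I_d = ε₀ A dE/dt = (8.85×10^-12)(7.299×10^-3)(5.307×10^9) = 3.43×10^-4 A.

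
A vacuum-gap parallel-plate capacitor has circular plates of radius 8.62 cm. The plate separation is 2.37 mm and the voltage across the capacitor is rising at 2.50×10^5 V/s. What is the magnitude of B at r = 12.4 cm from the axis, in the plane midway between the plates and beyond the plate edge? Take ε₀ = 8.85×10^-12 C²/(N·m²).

3.51×10^-11 T

With E = V/d, dE/dt = 1.055×10^8 V/(m·s) and πR² = 0.02334 m², giving I_d = ε₀ πR² dE/dt = 2.179×10^-5 A.
For r ≥ R the full I_d is enclosed: B = μ₀ I_d/(2πr) = (4π×10^-7)(2.179×10^-5)/(2π·0.124) = 3.51×10^-11 T.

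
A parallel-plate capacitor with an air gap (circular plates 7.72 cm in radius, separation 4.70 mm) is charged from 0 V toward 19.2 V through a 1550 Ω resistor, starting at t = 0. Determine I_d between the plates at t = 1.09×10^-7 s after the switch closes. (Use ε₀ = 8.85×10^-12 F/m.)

C = ε₀A/d = (8.85×10^-12)(0.01872)/(4.70×10^-3) = 3.525×10^-11 F and τ = RC = 5.464×10^-8 s. I_d in the gap equals the RC charging current.
I_d(t) = (V₀/R) e^(−t/τ) = 0.01239 · e^(−1.995) = 1.69×10^-3 A.

1.69×10^-3 A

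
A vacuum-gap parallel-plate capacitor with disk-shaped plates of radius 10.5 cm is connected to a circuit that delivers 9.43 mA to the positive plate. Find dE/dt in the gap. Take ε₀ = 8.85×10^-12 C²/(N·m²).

3.08×10^10 V/(m·s)

Charge continuity gives I_d = I = 9.43×10^-3 A between the plates.
Since I_d = ε₀ A dE/dt, dE/dt = I_d/(ε₀A) = (9.43×10^-3)/((8.85×10^-12)(0.03464)) = 3.08×10^10 V/(m·s).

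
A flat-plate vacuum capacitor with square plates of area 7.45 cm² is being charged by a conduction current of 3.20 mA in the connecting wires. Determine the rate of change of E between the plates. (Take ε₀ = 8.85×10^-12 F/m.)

The displacement current between the plates equals the conduction current, I_d = 3.20 mA.
Inverting I_d = ε₀ A dE/dt gives dE/dt = 3.20×10^-3 / (8.85×10^-12 · 7.45×10^-4) = 4.85×10^11 V/(m·s).

4.85×10^11 V/(m·s)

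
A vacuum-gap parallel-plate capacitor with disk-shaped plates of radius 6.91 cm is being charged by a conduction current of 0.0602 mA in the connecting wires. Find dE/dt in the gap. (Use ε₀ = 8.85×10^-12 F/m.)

4.53×10^8 V/(m·s)

Charge continuity gives I_d = I = 6.02×10^-5 A between the plates.
Since I_d = ε₀ A dE/dt, dE/dt = I_d/(ε₀A) = (6.02×10^-5)/((8.85×10^-12)(0.01500)) = 4.53×10^8 V/(m·s).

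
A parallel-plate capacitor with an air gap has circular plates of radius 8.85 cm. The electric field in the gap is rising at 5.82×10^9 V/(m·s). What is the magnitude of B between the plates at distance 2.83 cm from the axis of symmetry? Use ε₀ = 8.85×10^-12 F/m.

9.16×10^-10 T

Total displacement current: I_d = ε₀(πR²)(dE/dt) = (8.85×10^-12)(0.02461)(5.82×10^9) = 1.268×10^-3 A.
For r < R the Ampère–Maxwell law gives B(2πr) = μ₀ I_d (r²/R²), so B = μ₀ I_d r/(2πR²) = (4π×10^-7)(1.268×10^-3)(0.0283)/(2π·0.0885²) = 9.16×10^-10 T.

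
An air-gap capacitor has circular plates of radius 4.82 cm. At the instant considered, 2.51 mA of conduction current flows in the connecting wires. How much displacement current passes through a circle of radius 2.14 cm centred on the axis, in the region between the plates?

4.95×10^-4 A

No conduction current crosses the gap, so I_d there equals the 2.51×10^-3 A in the leads.
The field is uniform, so I_d,enc = I_d (r/R)² = (2.51×10^-3)(2.14/4.82)² = 4.95×10^-4 A.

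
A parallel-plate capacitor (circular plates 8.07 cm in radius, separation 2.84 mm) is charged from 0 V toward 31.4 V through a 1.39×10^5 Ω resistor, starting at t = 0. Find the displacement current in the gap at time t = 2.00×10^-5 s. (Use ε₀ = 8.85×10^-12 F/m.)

2.36×10^-5 A

C = ε₀A/d = (8.85×10^-12)(0.02046)/(2.84×10^-3) = 6.376×10^-11 F and τ = RC = 8.863×10^-6 s. I_d in the gap equals the RC charging current.
I_d(t) = (V₀/R) e^(−t/τ) = 2.259×10^-4 · e^(−2.257) = 2.36×10^-5 A.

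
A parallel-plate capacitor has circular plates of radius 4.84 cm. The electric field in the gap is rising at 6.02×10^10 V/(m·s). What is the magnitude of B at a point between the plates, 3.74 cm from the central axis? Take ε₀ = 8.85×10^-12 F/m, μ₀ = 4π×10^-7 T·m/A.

1.25×10^-8 T

Total displacement current: I_d = ε₀(πR²)(dE/dt) = (8.85×10^-12)(7.359×10^-3)(6.02×10^10) = 3.921×10^-3 A.
For r < R the Ampère–Maxwell law gives B(2πr) = μ₀ I_d (r²/R²), so B = μ₀ I_d r/(2πR²) = (4π×10^-7)(3.921×10^-3)(0.0374)/(2π·0.0484²) = 1.25×10^-8 T.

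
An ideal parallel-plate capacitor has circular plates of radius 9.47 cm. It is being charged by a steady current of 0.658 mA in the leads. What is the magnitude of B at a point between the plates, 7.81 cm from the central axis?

1.15×10^-9 T

No conduction current crosses the gap, so I_d there equals the 6.58×10^-4 A in the leads.
For r < R the Ampère–Maxwell law gives B(2πr) = μ₀ I_d (r²/R²), so B = μ₀ I_d r/(2πR²) = (4π×10^-7)(6.58×10^-4)(0.0781)/(2π·0.0947²) = 1.15×10^-9 T.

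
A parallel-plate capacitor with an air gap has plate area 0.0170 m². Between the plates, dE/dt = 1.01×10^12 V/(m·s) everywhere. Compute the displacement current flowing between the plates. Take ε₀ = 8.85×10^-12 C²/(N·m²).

0.152 A

With a uniform field, Φ_E = EA, so I_d = ε₀ A dE/dt = 0.152 A.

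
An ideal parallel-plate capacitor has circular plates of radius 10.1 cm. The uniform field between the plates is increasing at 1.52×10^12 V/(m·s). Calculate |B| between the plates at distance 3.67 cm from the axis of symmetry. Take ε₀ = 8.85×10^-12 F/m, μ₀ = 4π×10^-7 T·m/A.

Total displacement current: I_d = ε₀(πR²)(dE/dt) = (8.85×10^-12)(0.03205)(1.52×10^12) = 0.4311 A.
∮B·dl = μ₀ I_d,enc with I_d,enc = I_d r²/R² = 0.05692 A; so B = μ₀ I_d,enc/(2πr) = 3.10×10^-7 T.

3.10×10^-7 T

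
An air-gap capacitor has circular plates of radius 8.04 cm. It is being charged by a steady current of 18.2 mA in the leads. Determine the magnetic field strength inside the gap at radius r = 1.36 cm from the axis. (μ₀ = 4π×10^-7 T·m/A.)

Between the plates the displacement current equals the wire current: I_d = 18.2 mA = 0.0182 A.
For r < R the Ampère–Maxwell law gives B(2πr) = μ₀ I_d (r²/R²), so B = μ₀ I_d r/(2πR²) = (4π×10^-7)(0.0182)(0.0136)/(2π·0.0804²) = 7.66×10^-9 T.

7.66×10^-9 T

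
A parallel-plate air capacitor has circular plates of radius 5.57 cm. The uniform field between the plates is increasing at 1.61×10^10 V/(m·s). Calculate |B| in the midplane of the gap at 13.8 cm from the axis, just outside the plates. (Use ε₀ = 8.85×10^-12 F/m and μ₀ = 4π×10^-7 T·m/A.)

Through the whole plate area (πR² = 9.747×10^-3 m²), I_d = ε₀ πR² dE/dt = 1.389×10^-3 A.
With r > R the enclosed displacement current is the full I_d; B = μ₀ I_d / (2πr) = 2.01×10^-9 T.

2.01×10^-9 T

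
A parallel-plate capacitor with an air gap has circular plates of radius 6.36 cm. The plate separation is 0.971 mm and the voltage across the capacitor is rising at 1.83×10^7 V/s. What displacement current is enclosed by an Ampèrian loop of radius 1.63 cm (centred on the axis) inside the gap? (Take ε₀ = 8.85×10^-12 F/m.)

dE/dt = (dV/dt)/d = 1.885×10^10 V/(m·s); I_d = ε₀(πR²)(dE/dt) = (8.85×10^-12)(0.01271)(1.885×10^10) = 2.120×10^-3 A.
Since J_d is uniform, the enclosed fraction is (r/R)² = 0.06568, giving I_d,enc = 1.39×10^-4 A.

1.39×10^-4 A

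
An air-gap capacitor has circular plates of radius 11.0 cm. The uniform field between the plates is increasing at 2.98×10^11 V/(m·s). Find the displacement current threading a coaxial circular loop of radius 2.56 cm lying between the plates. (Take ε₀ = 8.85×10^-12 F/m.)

Total displacement current: I_d = ε₀(πR²)(dE/dt) = (8.85×10^-12)(0.03801)(2.98×10^11) = 0.1002 A.
Since J_d is uniform, the enclosed fraction is (r/R)² = 0.05416, giving I_d,enc = 5.43×10^-3 A.

5.43×10^-3 A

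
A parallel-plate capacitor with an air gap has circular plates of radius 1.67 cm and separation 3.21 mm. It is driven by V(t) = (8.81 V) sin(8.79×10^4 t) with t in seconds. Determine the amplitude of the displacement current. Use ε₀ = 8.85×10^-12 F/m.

1.87×10^-6 A

The displacement current equals the conduction current C dV/dt, which peaks at C V₀ ω.
With C = ε₀A/d = (8.85×10^-12)(8.762×10^-4)/(3.21×10^-3) = 2.416×10^-12 F and ω = 8.79×10^4 rad/s, I_d,max = (2.416×10^-12)(8.81)(8.79×10^4) = 1.87×10^-6 A.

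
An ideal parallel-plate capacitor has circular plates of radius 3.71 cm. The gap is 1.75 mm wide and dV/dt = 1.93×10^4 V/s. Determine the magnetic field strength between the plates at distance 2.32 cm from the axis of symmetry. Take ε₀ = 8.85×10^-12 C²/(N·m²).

dE/dt = (dV/dt)/d = 1.103×10^7 V/(m·s); I_d = ε₀(πR²)(dE/dt) = (8.85×10^-12)(4.324×10^-3)(1.103×10^7) = 4.221×10^-7 A.
∮B·dl = μ₀ I_d,enc with I_d,enc = I_d r²/R² = 1.651×10^-7 A; so B = μ₀ I_d,enc/(2πr) = 1.42×10^-12 T.

1.42×10^-12 T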